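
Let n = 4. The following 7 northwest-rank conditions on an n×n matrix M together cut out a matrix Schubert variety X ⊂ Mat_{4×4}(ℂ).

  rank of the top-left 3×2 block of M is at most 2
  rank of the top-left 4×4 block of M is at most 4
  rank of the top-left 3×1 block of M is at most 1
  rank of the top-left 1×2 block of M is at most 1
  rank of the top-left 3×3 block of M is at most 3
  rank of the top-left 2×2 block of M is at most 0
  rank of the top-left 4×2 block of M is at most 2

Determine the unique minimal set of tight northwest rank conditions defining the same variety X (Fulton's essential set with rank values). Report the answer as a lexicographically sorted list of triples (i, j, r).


Propagating the 7 rank bounds to every northwest block:

  0, 0, 1, 1
  0, 0, 1, 2
  1, 1, 2, 3
  1, 2, 3, 4

hence w(1..4) = (3, 4, 1, 2).

ℓ(w)=4; the 1 essential cell (i,j,r):

[(2, 2, 0)]


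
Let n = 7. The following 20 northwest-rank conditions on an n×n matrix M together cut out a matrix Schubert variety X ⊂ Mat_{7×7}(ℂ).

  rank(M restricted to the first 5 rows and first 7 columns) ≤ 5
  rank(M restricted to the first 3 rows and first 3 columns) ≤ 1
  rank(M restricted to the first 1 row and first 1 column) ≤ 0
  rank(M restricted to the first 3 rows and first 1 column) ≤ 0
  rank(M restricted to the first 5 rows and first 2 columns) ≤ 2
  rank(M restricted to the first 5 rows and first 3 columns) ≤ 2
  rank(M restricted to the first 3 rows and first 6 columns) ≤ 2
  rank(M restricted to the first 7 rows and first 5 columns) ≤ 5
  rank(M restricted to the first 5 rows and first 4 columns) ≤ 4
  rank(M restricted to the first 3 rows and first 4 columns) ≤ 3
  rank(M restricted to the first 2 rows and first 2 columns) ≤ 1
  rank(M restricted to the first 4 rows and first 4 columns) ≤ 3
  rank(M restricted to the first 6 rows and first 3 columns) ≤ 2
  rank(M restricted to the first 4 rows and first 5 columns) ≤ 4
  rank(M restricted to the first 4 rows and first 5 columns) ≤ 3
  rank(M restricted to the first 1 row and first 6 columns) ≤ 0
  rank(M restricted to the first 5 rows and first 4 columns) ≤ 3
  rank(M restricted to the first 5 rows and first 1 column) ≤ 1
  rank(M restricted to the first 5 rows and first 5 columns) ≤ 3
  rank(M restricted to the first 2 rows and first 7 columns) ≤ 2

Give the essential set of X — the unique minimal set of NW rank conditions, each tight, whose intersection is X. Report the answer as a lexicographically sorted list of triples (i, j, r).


Computing R[i][j] = min implied NW-rank bound (n=7, 20 conditions):

  0, 0, 0, 0, 0, 0, 1
  0, 1, 1, 1, 1, 1, 2
  0, 1, 1, 2, 2, 2, 3
  1, 2, 2, 3, 3, 3, 4
  1, 2, 2, 3, 3, 4, 5
  1, 2, 2, 3, 4, 5, 6
  1, 2, 3, 4, 5, 6, 7

reading off 1-entries of Δ²R: w = (7, 2, 4, 1, 6, 5, 3).

Rothe diagram D(w) (12 cells), 5 SE-corners (essential conditions):

[(1, 6, 0), (3, 1, 0), (3, 3, 1), (5, 5, 3), (6, 3, 2)]


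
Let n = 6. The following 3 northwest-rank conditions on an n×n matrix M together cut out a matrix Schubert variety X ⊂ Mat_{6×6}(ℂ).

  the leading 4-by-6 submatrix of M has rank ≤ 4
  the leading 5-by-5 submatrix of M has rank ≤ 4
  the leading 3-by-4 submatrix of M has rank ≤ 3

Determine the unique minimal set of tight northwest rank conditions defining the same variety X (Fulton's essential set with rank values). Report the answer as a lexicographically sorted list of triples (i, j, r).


The tightest implied rank at each (i,j), from the 3 conditions:

  1  1  1  1  1  1
  1  2  2  2  2  2
  1  2  3  3  3  3
  1  2  3  4  4  4
  1  2  3  4  4  5
  1  2  3  4  5  6

so w = (1, 2, 3, 4, 6, 5).

1 SE-corner of the 1-cell Rothe diagram gives Ess(w):

[(5, 5, 4)]


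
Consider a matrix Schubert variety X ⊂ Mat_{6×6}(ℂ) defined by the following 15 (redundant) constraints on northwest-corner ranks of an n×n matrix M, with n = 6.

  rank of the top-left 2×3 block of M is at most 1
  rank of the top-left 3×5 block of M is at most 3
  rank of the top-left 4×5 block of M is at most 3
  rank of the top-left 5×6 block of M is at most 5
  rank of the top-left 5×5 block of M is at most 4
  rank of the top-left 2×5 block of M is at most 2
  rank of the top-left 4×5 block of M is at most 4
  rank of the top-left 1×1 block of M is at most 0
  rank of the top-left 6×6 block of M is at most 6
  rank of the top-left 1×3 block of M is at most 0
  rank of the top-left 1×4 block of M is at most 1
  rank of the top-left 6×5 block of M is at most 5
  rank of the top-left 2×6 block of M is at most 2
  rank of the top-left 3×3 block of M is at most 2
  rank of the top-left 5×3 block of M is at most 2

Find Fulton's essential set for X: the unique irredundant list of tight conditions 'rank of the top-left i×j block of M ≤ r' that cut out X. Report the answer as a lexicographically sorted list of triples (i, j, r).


Reconstructing r_w from the 15 given conditions:

  R[1]: 0 0 0 1 1 1
  R[2]: 1 1 1 2 2 2
  R[3]: 1 2 2 3 3 3
  R[4]: 1 2 2 3 3 4
  R[5]: 1 2 2 3 4 5
  R[6]: 1 2 3 4 5 6

reading off 1-entries of Δ²R: w = (4, 1, 2, 6, 5, 3).

Rothe diagram D(w) (6 cells), 3 SE-corners (essential conditions):

[(1, 3, 0), (4, 5, 3), (5, 3, 2)]


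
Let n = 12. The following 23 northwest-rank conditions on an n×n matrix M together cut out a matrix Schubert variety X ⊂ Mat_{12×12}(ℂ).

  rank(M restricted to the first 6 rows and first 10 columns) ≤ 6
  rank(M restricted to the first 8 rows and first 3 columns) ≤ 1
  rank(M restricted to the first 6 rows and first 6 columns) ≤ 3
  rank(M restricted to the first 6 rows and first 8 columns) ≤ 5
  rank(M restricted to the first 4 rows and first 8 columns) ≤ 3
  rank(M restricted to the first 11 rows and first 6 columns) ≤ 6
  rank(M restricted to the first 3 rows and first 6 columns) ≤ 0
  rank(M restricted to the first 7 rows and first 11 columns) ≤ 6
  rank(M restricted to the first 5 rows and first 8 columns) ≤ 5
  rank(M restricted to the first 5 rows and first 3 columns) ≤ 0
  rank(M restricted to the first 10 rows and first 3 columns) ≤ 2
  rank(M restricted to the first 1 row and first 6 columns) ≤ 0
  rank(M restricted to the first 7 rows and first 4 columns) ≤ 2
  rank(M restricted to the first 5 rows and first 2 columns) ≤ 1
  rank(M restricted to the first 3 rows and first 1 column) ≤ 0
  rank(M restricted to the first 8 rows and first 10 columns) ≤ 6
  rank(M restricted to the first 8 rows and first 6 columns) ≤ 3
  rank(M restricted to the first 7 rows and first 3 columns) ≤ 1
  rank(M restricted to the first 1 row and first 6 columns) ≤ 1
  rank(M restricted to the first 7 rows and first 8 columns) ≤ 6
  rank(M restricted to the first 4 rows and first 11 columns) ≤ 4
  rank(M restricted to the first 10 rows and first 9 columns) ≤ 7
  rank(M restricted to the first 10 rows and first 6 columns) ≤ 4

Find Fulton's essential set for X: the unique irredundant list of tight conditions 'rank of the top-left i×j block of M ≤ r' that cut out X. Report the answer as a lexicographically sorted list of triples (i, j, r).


Rank table r_w(12×12) implied by the 23 constraints:

  i=1: 0 0 0 0 0 0 1 1 1 1 1 1
  i=2: 0 0 0 0 0 0 1 2 2 2 2 2
  i=3: 0 0 0 0 0 0 1 2 3 3 3 3
  i=4: 0 0 0 1 1 1 2 3 4 4 4 4
  i=5: 0 0 0 1 2 2 3 4 5 5 5 5
  i=6: 1 1 1 2 3 3 4 5 6 6 6 6
  i=7: 1 1 1 2 3 3 4 5 6 6 6 7
  i=8: 1 1 1 2 3 3 4 5 6 6 7 8
  i=9: 1 2 2 3 4 4 5 6 7 7 8 9
  i=10: 1 2 2 3 4 4 5 6 7 8 9 10
  i=11: 1 2 3 4 5 5 6 7 8 9 10 11
  i=12: 1 2 3 4 5 6 7 8 9 10 11 12

reading off 1-entries of Δ²R: w = (7, 8, 9, 4, 5, 1, 12, 11, 2, 10, 3, 6).

Fulton essential set (8 of the 35 Rothe cells):

[(3, 6, 0), (5, 3, 0), (7, 11, 6), (8, 3, 1), (8, 6, 3), (8, 10, 6), (10, 3, 2), (10, 6, 4)]


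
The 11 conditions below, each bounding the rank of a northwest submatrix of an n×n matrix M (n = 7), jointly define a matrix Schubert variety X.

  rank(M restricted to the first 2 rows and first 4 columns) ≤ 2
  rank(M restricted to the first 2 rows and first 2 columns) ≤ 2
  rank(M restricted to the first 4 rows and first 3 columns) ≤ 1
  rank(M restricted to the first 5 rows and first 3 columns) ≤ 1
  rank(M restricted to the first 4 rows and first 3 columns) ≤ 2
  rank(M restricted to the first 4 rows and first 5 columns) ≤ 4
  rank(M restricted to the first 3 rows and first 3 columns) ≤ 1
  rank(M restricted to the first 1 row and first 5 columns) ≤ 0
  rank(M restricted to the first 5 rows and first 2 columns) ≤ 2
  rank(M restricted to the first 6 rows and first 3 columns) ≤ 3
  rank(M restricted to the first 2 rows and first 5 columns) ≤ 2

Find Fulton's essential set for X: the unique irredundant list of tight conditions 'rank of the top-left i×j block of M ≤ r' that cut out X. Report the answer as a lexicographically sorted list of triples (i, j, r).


Recovering R(i,j) via the rank-extension bound from the 11 conditions:

  0  0  0  0  0  1  1
  1  1  1  1  1  2  2
  1  1  1  2  2  3  3
  1  1  1  2  3  4  4
  1  1  1  2  3  4  5
  1  2  2  3  4  5  6
  1  2  3  4  5  6  7

hence w(1..7) = (6, 1, 4, 5, 7, 2, 3).

|D(w)|=11, |Ess(w)|=2:

[(1, 5, 0), (5, 3, 1)]


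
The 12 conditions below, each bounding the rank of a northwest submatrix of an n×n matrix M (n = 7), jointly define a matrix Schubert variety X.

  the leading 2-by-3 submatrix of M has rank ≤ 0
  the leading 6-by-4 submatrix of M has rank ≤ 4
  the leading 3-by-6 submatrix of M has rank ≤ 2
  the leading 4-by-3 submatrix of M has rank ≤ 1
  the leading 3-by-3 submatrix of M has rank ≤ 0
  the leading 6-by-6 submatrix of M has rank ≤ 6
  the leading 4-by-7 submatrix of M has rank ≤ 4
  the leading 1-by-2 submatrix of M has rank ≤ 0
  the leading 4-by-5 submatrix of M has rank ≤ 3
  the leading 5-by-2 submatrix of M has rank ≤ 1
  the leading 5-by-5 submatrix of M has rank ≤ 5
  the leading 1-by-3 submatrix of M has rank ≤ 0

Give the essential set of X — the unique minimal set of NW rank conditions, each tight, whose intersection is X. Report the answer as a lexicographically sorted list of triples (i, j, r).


Reconstructing r_w from the 12 given conditions:

  0  0  0  1  1  1  1
  0  0  0  1  2  2  2
  0  0  0  1  2  2  3
  1  1  1  2  3  3  4
  1  1  2  3  4  4  5
  1  2  3  4  5  5  6
  1  2  3  4  5  6  7

reading off 1-entries of Δ²R: w = (4, 5, 7, 1, 3, 2, 6).

|D(w)|=11, |Ess(w)|=3:

[(3, 3, 0), (3, 6, 2), (5, 2, 1)]


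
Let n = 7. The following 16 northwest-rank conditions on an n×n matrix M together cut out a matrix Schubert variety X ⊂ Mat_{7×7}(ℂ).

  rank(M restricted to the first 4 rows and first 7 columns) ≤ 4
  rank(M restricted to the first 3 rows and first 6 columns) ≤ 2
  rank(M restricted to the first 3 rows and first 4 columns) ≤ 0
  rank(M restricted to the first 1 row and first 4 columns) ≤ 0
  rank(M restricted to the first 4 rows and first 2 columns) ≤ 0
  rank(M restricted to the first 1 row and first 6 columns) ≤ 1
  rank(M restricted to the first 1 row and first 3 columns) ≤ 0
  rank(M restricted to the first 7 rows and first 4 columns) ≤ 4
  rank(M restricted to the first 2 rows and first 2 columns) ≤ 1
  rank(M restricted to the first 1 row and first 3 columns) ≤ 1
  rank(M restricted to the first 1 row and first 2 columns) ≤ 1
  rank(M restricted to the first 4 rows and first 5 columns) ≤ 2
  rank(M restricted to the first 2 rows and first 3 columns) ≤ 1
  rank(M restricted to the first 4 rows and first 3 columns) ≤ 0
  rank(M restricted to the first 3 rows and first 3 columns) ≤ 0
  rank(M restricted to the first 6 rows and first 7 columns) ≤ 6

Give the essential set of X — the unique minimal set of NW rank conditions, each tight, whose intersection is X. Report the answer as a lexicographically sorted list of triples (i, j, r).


The tightest implied rank at each (i,j), from the 16 conditions:

  row 1: 0 0 0 0 1 1 1
  row 2: 0 0 0 0 1 2 2
  row 3: 0 0 0 0 1 2 3
  row 4: 0 0 0 1 2 3 4
  row 5: 1 1 1 2 3 4 5
  row 6: 1 2 2 3 4 5 6
  row 7: 1 2 3 4 5 6 7

reading off 1-entries of Δ²R: w = (5, 6, 7, 4, 1, 2, 3).

ℓ(w)=15; the 2 essential cells (i,j,r):

[(3, 4, 0), (4, 3, 0)]


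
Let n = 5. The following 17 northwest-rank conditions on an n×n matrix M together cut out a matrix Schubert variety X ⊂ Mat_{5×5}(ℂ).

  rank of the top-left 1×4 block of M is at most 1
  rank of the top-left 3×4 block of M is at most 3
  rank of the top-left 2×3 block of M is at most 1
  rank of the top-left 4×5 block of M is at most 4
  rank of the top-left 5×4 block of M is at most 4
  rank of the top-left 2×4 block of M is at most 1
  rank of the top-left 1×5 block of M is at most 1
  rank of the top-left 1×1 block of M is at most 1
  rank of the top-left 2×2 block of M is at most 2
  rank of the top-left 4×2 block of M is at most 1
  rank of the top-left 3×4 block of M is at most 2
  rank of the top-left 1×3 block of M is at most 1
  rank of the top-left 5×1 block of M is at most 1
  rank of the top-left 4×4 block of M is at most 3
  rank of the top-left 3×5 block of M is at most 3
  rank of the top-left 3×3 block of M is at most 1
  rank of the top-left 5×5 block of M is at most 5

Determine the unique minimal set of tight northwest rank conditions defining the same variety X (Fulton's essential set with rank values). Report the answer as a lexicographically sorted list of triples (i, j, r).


The tightest implied rank at each (i,j), from the 17 conditions:

  R[1]: 1 1 1 1 1
  R[2]: 1 1 1 1 2
  R[3]: 1 1 1 2 3
  R[4]: 1 1 2 3 4
  R[5]: 1 2 3 4 5

second differences of R give the permutation w = (1, 5, 4, 3, 2).

3 SE-corners of the 6-cell Rothe diagram give Ess(w):

[(2, 4, 1), (3, 3, 1), (4, 2, 1)]


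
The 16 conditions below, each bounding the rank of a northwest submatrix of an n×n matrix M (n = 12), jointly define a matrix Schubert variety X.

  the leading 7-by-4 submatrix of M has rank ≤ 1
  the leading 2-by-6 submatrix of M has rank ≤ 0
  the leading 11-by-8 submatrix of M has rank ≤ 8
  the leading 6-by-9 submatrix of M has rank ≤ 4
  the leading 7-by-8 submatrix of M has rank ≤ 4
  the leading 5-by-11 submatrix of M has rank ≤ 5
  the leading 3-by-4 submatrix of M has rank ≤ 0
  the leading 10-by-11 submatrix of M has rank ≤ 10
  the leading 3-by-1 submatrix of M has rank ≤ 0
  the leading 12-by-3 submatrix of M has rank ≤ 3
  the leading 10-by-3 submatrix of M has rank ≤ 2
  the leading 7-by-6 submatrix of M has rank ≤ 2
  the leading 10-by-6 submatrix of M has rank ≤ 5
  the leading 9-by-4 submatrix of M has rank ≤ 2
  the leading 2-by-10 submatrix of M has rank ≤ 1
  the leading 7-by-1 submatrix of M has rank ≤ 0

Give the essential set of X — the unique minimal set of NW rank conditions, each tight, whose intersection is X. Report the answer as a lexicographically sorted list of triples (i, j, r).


Computing R[i][j] = min implied NW-rank bound (n=12, 16 conditions):

  row 1: 0  0  0  0  0  0  1  1  1  1  1  1
  row 2: 0  0  0  0  0  0  1  1  1  1  2  2
  row 3: 0  0  0  0  1  1  2  2  2  2  3  3
  row 4: 0  1  1  1  2  2  3  3  3  3  4  4
  row 5: 0  1  1  1  2  2  3  4  4  4  5  5
  row 6: 0  1  1  1  2  2  3  4  4  5  6  6
  row 7: 0  1  1  1  2  2  3  4  5  6  7  7
  row 8: 1  2  2  2  3  3  4  5  6  7  8  8
  row 9: 1  2  2  2  3  4  5  6  7  8  9  9
  row 10: 1  2  2  3  4  5  6  7  8  9  10  10
  row 11: 1  2  3  4  5  6  7  8  9  10  11  11
  row 12: 1  2  3  4  5  6  7  8  9  10  11  12

giving w = (7, 11, 5, 2, 8, 10, 9, 1, 6, 4, 3, 12) via Δ²R.

Rothe diagram D(w) (36 cells), 9 SE-corners (essential conditions):

[(2, 6, 0), (2, 10, 1), (3, 4, 0), (6, 9, 4), (7, 1, 0), (7, 4, 1), (7, 6, 2), (9, 4, 2), (10, 3, 2)]


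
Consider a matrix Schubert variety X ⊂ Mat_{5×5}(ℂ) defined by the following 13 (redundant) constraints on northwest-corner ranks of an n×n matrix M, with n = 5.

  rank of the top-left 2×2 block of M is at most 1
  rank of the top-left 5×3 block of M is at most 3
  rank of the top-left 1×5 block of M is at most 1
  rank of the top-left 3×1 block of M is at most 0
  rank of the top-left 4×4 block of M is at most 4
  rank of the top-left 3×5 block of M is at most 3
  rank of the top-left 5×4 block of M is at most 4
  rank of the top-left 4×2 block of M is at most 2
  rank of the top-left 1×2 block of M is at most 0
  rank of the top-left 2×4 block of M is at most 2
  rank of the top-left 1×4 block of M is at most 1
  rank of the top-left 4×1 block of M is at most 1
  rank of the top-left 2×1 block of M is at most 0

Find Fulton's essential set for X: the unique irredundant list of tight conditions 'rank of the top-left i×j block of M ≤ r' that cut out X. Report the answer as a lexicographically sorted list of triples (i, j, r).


The tightest implied rank at each (i,j), from the 13 conditions:

  i=1: 0 0 1 1 1
  i=2: 0 1 2 2 2
  i=3: 0 1 2 3 3
  i=4: 1 2 3 4 4
  i=5: 1 2 3 4 5

giving w = (3, 2, 4, 1, 5) via Δ²R.

ℓ(w)=4; the 2 essential cells (i,j,r):

[(1, 2, 0), (3, 1, 0)]


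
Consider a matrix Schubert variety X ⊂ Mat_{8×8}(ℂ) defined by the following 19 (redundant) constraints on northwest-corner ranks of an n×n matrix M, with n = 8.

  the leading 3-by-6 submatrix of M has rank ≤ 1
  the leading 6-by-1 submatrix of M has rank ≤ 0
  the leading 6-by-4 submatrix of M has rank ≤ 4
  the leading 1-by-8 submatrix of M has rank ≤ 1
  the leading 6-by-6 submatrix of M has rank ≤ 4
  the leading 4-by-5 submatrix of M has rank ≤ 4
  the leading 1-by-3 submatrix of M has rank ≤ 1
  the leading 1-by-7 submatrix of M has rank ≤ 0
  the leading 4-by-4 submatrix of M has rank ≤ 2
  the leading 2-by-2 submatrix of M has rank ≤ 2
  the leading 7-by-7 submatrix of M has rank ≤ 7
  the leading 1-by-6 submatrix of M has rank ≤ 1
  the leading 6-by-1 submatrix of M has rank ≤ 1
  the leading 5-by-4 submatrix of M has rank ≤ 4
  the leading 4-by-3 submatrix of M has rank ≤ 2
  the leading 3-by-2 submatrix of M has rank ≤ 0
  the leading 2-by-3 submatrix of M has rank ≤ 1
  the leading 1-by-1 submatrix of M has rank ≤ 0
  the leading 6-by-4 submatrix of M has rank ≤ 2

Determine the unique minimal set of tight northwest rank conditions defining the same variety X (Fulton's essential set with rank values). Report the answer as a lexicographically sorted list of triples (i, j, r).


Propagating the 19 rank bounds to every northwest block:

  row 1: 0, 0, 0, 0, 0, 0, 0, 1
  row 2: 0, 0, 1, 1, 1, 1, 1, 2
  row 3: 0, 0, 1, 1, 1, 1, 2, 3
  row 4: 0, 1, 2, 2, 2, 2, 3, 4
  row 5: 0, 1, 2, 2, 3, 3, 4, 5
  row 6: 0, 1, 2, 2, 3, 4, 5, 6
  row 7: 1, 2, 3, 3, 4, 5, 6, 7
  row 8: 1, 2, 3, 4, 5, 6, 7, 8

so w = (8, 3, 7, 2, 5, 6, 1, 4).

Rothe diagram D(w) (19 cells), 5 SE-corners (essential conditions):

[(1, 7, 0), (3, 2, 0), (3, 6, 1), (6, 1, 0), (6, 4, 2)]


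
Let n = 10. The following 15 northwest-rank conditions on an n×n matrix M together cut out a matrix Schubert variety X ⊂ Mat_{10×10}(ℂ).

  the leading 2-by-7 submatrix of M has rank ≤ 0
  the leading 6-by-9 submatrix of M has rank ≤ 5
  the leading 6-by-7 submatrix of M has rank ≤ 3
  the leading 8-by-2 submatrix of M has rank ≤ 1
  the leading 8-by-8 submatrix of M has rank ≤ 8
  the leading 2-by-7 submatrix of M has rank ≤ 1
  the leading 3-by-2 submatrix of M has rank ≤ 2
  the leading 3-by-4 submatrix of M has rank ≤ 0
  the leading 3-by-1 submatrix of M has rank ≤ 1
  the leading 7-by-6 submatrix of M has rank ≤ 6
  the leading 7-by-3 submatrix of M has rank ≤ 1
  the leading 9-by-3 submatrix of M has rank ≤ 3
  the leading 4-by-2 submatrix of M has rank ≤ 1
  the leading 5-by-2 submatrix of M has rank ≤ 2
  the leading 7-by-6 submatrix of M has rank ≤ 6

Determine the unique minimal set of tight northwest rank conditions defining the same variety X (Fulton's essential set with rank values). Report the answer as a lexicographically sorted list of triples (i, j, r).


Rank table r_w(10×10) implied by the 15 constraints:

  row 1: 0 | 0 | 0 | 0 | 0 | 0 | 0 | 1 | 1 | 1
  row 2: 0 | 0 | 0 | 0 | 0 | 0 | 0 | 1 | 2 | 2
  row 3: 0 | 0 | 0 | 0 | 1 | 1 | 1 | 2 | 3 | 3
  row 4: 1 | 1 | 1 | 1 | 2 | 2 | 2 | 3 | 4 | 4
  row 5: 1 | 1 | 1 | 2 | 3 | 3 | 3 | 4 | 5 | 5
  row 6: 1 | 1 | 1 | 2 | 3 | 3 | 3 | 4 | 5 | 6
  row 7: 1 | 1 | 1 | 2 | 3 | 4 | 4 | 5 | 6 | 7
  row 8: 1 | 1 | 2 | 3 | 4 | 5 | 5 | 6 | 7 | 8
  row 9: 1 | 2 | 3 | 4 | 5 | 6 | 6 | 7 | 8 | 9
  row 10: 1 | 2 | 3 | 4 | 5 | 6 | 7 | 8 | 9 | 10

the unique w with this rank table is (8, 9, 5, 1, 4, 10, 6, 3, 2, 7).

Rothe diagram D(w) (27 cells), 5 SE-corners (essential conditions):

[(2, 7, 0), (3, 4, 0), (6, 7, 3), (7, 3, 1), (8, 2, 1)]


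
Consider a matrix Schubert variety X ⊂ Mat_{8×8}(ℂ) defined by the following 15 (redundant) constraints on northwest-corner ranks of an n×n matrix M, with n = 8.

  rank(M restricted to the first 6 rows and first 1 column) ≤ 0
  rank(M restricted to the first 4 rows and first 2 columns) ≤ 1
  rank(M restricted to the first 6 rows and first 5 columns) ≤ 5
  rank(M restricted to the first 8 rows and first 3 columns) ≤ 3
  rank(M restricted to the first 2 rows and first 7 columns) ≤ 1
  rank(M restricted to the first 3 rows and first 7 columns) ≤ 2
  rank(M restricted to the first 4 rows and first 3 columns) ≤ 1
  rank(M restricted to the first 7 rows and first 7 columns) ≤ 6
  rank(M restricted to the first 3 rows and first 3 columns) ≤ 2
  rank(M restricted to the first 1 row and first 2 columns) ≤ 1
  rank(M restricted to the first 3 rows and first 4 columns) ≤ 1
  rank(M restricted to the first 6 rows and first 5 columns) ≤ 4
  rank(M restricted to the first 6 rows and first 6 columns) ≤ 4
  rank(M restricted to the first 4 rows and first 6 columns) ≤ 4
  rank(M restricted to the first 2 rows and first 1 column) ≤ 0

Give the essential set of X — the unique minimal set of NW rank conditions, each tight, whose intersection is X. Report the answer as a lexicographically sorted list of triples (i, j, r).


Recovering R(i,j) via the rank-extension bound from the 15 conditions:

  0 | 1 | 1 | 1 | 1 | 1 | 1 | 1
  0 | 1 | 1 | 1 | 1 | 1 | 1 | 2
  0 | 1 | 1 | 1 | 2 | 2 | 2 | 3
  0 | 1 | 1 | 2 | 3 | 3 | 3 | 4
  0 | 1 | 2 | 3 | 4 | 4 | 4 | 5
  0 | 1 | 2 | 3 | 4 | 4 | 5 | 6
  1 | 2 | 3 | 4 | 5 | 5 | 6 | 7
  1 | 2 | 3 | 4 | 5 | 6 | 7 | 8

the unique w with this rank table is (2, 8, 5, 4, 3, 7, 1, 6).

Fulton essential set (5 of the 15 Rothe cells):

[(2, 7, 1), (3, 4, 1), (4, 3, 1), (6, 1, 0), (6, 6, 4)]


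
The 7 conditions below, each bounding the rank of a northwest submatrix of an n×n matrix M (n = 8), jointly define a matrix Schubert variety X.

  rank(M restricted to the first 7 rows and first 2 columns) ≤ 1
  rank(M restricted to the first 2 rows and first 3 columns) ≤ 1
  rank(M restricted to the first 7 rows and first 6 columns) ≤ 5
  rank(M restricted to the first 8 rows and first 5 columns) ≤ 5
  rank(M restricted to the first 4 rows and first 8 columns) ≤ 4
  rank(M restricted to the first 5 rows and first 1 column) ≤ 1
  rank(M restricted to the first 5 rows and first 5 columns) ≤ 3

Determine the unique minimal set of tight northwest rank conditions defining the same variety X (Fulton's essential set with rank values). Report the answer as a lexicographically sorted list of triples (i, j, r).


Propagating the 7 rank bounds to every northwest block:

  1, 1, 1, 1, 1, 1, 1, 1
  1, 1, 1, 2, 2, 2, 2, 2
  1, 1, 2, 3, 3, 3, 3, 3
  1, 1, 2, 3, 3, 4, 4, 4
  1, 1, 2, 3, 3, 4, 5, 5
  1, 1, 2, 3, 4, 5, 6, 6
  1, 1, 2, 3, 4, 5, 6, 7
  1, 2, 3, 4, 5, 6, 7, 8

so w = (1, 4, 3, 6, 7, 5, 8, 2).

|D(w)|=9, |Ess(w)|=3:

[(2, 3, 1), (5, 5, 3), (7, 2, 1)]


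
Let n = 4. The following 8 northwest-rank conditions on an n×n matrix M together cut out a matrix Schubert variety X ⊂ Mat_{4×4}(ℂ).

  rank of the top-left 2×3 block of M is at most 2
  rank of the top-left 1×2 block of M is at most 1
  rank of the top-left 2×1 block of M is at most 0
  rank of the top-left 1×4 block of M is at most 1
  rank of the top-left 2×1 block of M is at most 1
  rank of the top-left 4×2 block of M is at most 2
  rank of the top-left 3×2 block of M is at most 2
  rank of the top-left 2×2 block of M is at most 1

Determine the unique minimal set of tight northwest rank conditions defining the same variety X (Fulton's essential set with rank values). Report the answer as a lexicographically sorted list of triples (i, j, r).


Reconstructing r_w from the 8 given conditions:

  row 1: 0, 1, 1, 1
  row 2: 0, 1, 2, 2
  row 3: 1, 2, 3, 3
  row 4: 1, 2, 3, 4

hence w(1..4) = (2, 3, 1, 4).

ℓ(w)=2; the 1 essential cell (i,j,r):

[(2, 1, 0)]


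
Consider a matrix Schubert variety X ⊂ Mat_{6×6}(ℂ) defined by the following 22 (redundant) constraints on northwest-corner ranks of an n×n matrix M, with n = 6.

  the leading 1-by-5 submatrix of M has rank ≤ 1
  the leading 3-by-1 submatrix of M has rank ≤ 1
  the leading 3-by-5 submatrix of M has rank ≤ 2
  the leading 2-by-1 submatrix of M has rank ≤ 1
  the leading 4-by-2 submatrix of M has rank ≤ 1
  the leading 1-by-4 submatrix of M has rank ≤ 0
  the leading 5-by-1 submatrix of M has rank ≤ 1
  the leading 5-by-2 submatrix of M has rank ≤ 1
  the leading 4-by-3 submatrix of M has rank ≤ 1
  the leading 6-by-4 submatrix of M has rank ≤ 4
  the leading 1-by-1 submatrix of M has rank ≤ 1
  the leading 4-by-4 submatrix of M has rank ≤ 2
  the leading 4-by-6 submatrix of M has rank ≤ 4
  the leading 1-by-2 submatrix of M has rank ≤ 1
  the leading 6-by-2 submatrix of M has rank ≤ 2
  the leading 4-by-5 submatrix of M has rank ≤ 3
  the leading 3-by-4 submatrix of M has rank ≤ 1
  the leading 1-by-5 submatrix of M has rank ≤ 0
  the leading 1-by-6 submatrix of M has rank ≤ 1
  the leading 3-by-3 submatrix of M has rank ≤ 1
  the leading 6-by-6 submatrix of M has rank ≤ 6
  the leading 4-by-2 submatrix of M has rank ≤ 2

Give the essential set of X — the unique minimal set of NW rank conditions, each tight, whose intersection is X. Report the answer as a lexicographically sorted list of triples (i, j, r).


Propagating the 22 rank bounds to every northwest block:

  i=1: 0, 0, 0, 0, 0, 1
  i=2: 1, 1, 1, 1, 1, 2
  i=3: 1, 1, 1, 1, 2, 3
  i=4: 1, 1, 1, 2, 3, 4
  i=5: 1, 1, 2, 3, 4, 5
  i=6: 1, 2, 3, 4, 5, 6

second differences of R give the permutation w = (6, 1, 5, 4, 3, 2).

4 SE-corners of the 11-cell Rothe diagram give Ess(w):

[(1, 5, 0), (3, 4, 1), (4, 3, 1), (5, 2, 1)]


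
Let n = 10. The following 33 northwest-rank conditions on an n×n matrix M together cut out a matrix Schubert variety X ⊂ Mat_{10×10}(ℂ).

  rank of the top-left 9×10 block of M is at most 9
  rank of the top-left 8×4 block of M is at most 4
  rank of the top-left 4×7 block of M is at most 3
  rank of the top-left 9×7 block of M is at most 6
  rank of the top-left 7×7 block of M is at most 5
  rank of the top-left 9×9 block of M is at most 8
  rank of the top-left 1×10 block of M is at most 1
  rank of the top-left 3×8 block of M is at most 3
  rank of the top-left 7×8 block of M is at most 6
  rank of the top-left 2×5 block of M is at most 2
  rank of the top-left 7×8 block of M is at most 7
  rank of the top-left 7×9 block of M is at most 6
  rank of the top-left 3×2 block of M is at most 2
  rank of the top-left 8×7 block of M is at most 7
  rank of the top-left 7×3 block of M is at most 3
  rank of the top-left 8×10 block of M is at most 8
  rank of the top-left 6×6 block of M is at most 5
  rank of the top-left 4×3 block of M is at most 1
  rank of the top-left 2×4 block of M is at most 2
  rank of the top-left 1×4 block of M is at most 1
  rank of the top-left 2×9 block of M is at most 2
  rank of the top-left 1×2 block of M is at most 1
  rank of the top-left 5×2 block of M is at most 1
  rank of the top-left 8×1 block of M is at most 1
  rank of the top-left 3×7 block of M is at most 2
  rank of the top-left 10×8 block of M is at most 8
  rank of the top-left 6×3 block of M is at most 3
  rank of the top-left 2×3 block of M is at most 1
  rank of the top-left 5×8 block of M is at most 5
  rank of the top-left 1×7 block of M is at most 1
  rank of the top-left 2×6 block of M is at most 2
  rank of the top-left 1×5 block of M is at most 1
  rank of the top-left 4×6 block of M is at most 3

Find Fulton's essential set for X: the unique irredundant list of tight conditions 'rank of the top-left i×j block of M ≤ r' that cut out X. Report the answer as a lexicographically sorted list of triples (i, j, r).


Propagating the 33 rank bounds to every northwest block:

  row 1: 1, 1, 1, 1, 1, 1, 1, 1, 1, 1
  row 2: 1, 1, 1, 2, 2, 2, 2, 2, 2, 2
  row 3: 1, 1, 1, 2, 2, 2, 2, 3, 3, 3
  row 4: 1, 1, 1, 2, 3, 3, 3, 4, 4, 4
  row 5: 1, 1, 2, 3, 4, 4, 4, 5, 5, 5
  row 6: 1, 2, 3, 4, 5, 5, 5, 6, 6, 6
  row 7: 1, 2, 3, 4, 5, 5, 5, 6, 6, 7
  row 8: 1, 2, 3, 4, 5, 6, 6, 7, 7, 8
  row 9: 1, 2, 3, 4, 5, 6, 6, 7, 8, 9
  row 10: 1, 2, 3, 4, 5, 6, 7, 8, 9, 10

the unique w with this rank table is (1, 4, 8, 5, 3, 2, 10, 6, 9, 7).

D(w) has 14 cells with 6 SE-corners; essential set:

[(3, 7, 2), (4, 3, 1), (5, 2, 1), (7, 7, 5), (7, 9, 6), (9, 7, 6)]


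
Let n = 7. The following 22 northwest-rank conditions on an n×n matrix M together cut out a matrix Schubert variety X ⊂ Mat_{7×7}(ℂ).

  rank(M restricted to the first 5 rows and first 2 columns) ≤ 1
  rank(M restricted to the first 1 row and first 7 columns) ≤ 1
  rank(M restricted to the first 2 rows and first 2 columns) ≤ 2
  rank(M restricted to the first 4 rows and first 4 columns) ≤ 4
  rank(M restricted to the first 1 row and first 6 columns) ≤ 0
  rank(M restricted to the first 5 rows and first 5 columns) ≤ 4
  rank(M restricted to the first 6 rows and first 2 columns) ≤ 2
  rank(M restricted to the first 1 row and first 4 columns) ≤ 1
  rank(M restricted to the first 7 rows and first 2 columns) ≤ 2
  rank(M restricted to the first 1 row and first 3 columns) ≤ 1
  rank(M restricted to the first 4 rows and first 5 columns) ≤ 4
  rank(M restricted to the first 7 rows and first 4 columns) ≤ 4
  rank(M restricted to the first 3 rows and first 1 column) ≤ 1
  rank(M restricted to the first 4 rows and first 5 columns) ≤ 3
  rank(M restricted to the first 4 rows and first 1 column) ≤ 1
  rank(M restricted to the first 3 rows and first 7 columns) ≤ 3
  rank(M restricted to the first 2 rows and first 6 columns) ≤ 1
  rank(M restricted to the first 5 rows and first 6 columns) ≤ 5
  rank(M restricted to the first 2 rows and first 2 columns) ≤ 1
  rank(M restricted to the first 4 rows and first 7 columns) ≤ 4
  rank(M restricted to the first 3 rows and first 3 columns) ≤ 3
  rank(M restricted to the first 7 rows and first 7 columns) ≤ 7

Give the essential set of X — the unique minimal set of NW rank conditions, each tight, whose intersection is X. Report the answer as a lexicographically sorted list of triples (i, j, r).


Propagating the 22 rank bounds to every northwest block:

  i=1: 0, 0, 0, 0, 0, 0, 1
  i=2: 1, 1, 1, 1, 1, 1, 2
  i=3: 1, 1, 2, 2, 2, 2, 3
  i=4: 1, 1, 2, 3, 3, 3, 4
  i=5: 1, 1, 2, 3, 4, 4, 5
  i=6: 1, 2, 3, 4, 5, 5, 6
  i=7: 1, 2, 3, 4, 5, 6, 7

second differences of R give the permutation w = (7, 1, 3, 4, 5, 2, 6).

|D(w)|=9, |Ess(w)|=2:

[(1, 6, 0), (5, 2, 1)]


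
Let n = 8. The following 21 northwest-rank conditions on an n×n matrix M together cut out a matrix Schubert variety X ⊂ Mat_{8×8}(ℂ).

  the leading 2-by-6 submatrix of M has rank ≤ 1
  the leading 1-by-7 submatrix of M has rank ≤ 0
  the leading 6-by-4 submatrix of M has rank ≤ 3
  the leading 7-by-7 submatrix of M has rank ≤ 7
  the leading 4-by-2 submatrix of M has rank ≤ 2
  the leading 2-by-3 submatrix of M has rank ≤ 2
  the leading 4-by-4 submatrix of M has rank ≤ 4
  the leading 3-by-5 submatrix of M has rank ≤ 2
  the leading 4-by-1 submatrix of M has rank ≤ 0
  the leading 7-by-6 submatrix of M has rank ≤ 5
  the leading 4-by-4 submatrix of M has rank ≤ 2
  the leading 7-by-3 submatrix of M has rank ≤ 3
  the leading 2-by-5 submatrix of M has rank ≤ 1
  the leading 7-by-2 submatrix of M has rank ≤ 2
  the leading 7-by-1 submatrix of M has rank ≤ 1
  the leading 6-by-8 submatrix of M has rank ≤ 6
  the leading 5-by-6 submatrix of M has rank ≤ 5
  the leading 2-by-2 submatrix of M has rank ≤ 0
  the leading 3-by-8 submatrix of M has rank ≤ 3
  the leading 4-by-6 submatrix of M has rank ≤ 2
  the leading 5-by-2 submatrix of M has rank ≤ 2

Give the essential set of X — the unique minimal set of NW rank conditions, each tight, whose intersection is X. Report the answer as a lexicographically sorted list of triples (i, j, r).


Computing R[i][j] = min implied NW-rank bound (n=8, 21 conditions):

  i=1: 0 0 0 0 0 0 0 1
  i=2: 0 0 1 1 1 1 1 2
  i=3: 0 1 2 2 2 2 2 3
  i=4: 0 1 2 2 2 2 3 4
  i=5: 1 2 3 3 3 3 4 5
  i=6: 1 2 3 3 4 4 5 6
  i=7: 1 2 3 4 5 5 6 7
  i=8: 1 2 3 4 5 6 7 8

hence w(1..8) = (8, 3, 2, 7, 1, 5, 4, 6).

5 SE-corners of the 15-cell Rothe diagram give Ess(w):

[(1, 7, 0), (2, 2, 0), (4, 1, 0), (4, 6, 2), (6, 4, 3)]


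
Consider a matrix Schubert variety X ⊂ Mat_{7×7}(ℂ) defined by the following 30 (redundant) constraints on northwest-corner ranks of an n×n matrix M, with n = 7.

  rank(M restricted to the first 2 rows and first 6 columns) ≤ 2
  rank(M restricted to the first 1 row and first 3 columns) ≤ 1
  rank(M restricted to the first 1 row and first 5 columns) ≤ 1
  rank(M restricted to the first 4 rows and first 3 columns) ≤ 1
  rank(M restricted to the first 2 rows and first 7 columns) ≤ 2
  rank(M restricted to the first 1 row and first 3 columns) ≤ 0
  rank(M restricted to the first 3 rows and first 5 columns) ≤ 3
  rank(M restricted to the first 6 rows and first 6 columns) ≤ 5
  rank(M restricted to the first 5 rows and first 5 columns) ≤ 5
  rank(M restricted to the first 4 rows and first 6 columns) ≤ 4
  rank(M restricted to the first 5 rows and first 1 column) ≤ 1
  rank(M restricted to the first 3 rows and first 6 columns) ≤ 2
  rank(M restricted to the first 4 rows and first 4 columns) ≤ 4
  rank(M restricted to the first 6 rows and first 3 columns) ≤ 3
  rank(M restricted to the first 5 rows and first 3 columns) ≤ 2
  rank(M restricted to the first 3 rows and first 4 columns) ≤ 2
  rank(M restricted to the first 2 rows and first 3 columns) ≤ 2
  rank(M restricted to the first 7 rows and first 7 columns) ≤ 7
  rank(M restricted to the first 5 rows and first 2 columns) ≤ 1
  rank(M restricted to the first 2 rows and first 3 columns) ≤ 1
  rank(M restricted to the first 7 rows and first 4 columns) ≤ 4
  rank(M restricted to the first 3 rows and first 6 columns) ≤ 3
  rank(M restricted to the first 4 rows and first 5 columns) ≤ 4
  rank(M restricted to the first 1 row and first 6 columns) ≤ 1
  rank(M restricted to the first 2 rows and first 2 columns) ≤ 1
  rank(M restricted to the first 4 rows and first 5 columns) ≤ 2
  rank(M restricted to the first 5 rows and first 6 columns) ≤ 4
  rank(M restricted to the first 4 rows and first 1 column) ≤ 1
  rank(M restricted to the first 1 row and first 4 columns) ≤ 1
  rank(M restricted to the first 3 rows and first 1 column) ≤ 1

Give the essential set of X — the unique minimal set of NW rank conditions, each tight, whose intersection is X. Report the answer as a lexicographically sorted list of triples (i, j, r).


Computing R[i][j] = min implied NW-rank bound (n=7, 30 conditions):

  R[1]: 0  0  0  1  1  1  1
  R[2]: 1  1  1  2  2  2  2
  R[3]: 1  1  1  2  2  2  3
  R[4]: 1  1  1  2  2  3  4
  R[5]: 1  1  2  3  3  4  5
  R[6]: 1  2  3  4  4  5  6
  R[7]: 1  2  3  4  5  6  7

reading off 1-entries of Δ²R: w = (4, 1, 7, 6, 3, 2, 5).

D(w) has 11 cells with 5 SE-corners; essential set:

[(1, 3, 0), (3, 6, 2), (4, 3, 1), (4, 5, 2), (5, 2, 1)]


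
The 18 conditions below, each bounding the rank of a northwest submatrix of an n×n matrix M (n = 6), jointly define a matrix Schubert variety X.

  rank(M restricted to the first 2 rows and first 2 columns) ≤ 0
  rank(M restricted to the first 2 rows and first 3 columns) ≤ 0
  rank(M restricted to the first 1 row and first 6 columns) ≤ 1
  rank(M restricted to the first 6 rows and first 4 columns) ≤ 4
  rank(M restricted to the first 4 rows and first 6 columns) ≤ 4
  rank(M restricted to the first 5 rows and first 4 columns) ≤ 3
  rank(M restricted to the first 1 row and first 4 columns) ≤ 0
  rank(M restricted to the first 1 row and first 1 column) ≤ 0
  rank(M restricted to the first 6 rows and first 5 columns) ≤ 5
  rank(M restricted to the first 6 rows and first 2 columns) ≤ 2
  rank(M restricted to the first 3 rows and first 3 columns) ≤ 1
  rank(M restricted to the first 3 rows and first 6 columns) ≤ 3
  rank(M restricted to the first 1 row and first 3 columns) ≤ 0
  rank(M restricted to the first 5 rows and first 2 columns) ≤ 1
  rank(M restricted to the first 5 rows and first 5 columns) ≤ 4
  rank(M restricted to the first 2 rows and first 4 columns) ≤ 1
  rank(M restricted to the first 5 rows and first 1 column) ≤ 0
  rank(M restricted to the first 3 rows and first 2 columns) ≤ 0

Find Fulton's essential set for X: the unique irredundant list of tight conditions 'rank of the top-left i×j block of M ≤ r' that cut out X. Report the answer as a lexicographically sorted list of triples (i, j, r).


Computing R[i][j] = min implied NW-rank bound (n=6, 18 conditions):

  i=1: 0  0  0  0  1  1
  i=2: 0  0  0  1  2  2
  i=3: 0  0  1  2  3  3
  i=4: 0  1  2  3  4  4
  i=5: 0  1  2  3  4  5
  i=6: 1  2  3  4  5  6

giving w = (5, 4, 3, 2, 6, 1) via Δ²R.

D(w) has 11 cells with 4 SE-corners; essential set:

[(1, 4, 0), (2, 3, 0), (3, 2, 0), (5, 1, 0)]


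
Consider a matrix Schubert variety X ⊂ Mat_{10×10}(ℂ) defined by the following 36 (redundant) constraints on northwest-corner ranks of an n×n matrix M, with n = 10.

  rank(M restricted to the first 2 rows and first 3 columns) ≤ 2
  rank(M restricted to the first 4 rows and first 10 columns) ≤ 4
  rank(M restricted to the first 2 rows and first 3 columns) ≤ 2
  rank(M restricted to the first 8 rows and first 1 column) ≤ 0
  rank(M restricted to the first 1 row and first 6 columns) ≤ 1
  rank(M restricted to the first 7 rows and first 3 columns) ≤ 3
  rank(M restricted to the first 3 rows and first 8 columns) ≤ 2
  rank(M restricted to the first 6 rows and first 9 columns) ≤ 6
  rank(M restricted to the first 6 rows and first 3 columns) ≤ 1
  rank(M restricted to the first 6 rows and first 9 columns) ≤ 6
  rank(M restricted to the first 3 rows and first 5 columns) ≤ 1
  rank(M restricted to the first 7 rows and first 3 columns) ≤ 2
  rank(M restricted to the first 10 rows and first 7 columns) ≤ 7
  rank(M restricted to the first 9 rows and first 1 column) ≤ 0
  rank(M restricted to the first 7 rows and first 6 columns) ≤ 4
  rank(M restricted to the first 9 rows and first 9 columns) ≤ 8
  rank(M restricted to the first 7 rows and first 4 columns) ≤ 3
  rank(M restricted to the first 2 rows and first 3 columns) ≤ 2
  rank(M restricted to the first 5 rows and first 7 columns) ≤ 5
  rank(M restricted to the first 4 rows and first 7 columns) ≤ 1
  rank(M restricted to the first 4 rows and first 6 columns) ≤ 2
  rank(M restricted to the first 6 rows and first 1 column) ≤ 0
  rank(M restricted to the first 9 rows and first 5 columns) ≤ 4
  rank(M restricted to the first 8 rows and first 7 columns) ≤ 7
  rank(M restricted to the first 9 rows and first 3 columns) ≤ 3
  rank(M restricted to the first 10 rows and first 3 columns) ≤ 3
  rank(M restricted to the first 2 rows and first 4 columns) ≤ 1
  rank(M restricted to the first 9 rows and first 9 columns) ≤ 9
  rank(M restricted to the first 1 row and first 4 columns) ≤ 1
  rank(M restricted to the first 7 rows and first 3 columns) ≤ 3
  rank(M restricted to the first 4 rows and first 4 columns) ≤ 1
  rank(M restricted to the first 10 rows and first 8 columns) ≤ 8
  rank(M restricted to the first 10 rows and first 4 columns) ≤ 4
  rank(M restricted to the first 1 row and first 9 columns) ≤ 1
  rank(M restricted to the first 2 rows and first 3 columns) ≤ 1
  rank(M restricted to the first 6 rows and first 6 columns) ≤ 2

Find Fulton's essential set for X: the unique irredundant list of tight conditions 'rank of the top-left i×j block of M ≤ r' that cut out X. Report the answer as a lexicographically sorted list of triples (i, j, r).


Computing R[i][j] = min implied NW-rank bound (n=10, 36 conditions):

  row 1: 0, 1, 1, 1, 1, 1, 1, 1, 1, 1
  row 2: 0, 1, 1, 1, 1, 1, 1, 2, 2, 2
  row 3: 0, 1, 1, 1, 1, 1, 1, 2, 3, 3
  row 4: 0, 1, 1, 1, 1, 1, 1, 2, 3, 4
  row 5: 0, 1, 1, 2, 2, 2, 2, 3, 4, 5
  row 6: 0, 1, 1, 2, 2, 2, 3, 4, 5, 6
  row 7: 0, 1, 2, 3, 3, 3, 4, 5, 6, 7
  row 8: 0, 1, 2, 3, 4, 4, 5, 6, 7, 8
  row 9: 0, 1, 2, 3, 4, 5, 6, 7, 8, 9
  row 10: 1, 2, 3, 4, 5, 6, 7, 8, 9, 10

second differences of R give the permutation w = (2, 8, 9, 10, 4, 7, 3, 5, 6, 1).

4 SE-corners of the 28-cell Rothe diagram give Ess(w):

[(4, 7, 1), (6, 3, 1), (6, 6, 2), (9, 1, 0)]
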